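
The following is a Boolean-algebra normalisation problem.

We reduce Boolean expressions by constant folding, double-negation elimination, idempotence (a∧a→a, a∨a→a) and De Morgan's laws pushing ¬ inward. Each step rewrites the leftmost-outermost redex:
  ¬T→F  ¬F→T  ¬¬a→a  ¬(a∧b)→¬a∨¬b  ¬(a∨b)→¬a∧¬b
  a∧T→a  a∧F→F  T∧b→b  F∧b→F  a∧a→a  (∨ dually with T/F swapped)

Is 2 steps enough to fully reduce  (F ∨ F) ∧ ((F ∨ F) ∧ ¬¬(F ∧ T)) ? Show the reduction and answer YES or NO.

  start: (F ∨ F) ∧ ((F ∨ F) ∧ ¬¬(F ∧ T))
  →1  F ∧ ((F ∨ F) ∧ ¬¬(F ∧ T))
  →2  F

Answer: YES — reaches normal form F in 2 ≤ 2 steps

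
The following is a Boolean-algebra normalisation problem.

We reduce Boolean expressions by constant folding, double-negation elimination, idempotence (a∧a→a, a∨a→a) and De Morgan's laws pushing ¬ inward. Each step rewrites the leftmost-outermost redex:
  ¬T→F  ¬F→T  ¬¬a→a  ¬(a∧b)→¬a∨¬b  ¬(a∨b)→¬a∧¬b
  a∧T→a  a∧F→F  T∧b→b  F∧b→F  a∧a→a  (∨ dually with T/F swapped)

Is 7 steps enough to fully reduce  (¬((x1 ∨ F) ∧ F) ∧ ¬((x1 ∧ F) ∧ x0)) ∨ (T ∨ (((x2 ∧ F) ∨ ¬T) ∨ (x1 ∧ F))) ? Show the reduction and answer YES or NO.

  start: (¬((x1 ∨ F) ∧ F) ∧ ¬((x1 ∧ F) ∧ x0)) ∨ (T ∨ (((x2 ∧ F) ∨ ¬T) ∨ (x1 ∧ F)))
  →1  ((¬(x1 ∨ F) ∨ ¬F) ∧ ¬((x1 ∧ F) ∧ x0)) ∨ (T ∨ (((x2 ∧ F) ∨ ¬T) ∨ (x1 ∧ F)))
  →2  (((¬x1 ∧ ¬F) ∨ ¬F) ∧ ¬((x1 ∧ F) ∧ x0)) ∨ (T ∨ (((x2 ∧ F) ∨ ¬T) ∨ (x1 ∧ F)))
  →3  (((¬x1 ∧ T) ∨ ¬F) ∧ ¬((x1 ∧ F) ∧ x0)) ∨ (T ∨ (((x2 ∧ F) ∨ ¬T) ∨ (x1 ∧ F)))
  →4  ((¬x1 ∨ ¬F) ∧ ¬((x1 ∧ F) ∧ x0)) ∨ (T ∨ (((x2 ∧ F) ∨ ¬T) ∨ (x1 ∧ F)))
  →5  ((¬x1 ∨ T) ∧ ¬((x1 ∧ F) ∧ x0)) ∨ (T ∨ (((x2 ∧ F) ∨ ¬T) ∨ (x1 ∧ F)))
  →6  (T ∧ ¬((x1 ∧ F) ∧ x0)) ∨ (T ∨ (((x2 ∧ F) ∨ ¬T) ∨ (x1 ∧ F)))
  →7  ¬((x1 ∧ F) ∧ x0) ∨ (T ∨ (((x2 ∧ F) ∨ ¬T) ∨ (x1 ∧ F)))

Answer: NO — after 7 steps the term is ¬((x1 ∧ F) ∧ x0) ∨ (T ∨ (((x2 ∧ F) ∨ ¬T) ∨ (x1 ∧ F))), not yet normal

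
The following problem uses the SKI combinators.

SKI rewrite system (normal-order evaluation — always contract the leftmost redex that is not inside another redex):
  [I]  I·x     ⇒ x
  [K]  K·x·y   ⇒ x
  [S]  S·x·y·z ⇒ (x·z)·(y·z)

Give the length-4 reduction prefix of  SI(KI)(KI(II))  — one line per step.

  start: SI(KI)(KI(II))
  step 1: I(KI(II))(KI(KI(II)))
  step 2: KI(II)(KI(KI(II)))
  step 3: I(KI(KI(II)))
  step 4: KI(KI(II))

Answer: after 4 steps: KI(KI(II))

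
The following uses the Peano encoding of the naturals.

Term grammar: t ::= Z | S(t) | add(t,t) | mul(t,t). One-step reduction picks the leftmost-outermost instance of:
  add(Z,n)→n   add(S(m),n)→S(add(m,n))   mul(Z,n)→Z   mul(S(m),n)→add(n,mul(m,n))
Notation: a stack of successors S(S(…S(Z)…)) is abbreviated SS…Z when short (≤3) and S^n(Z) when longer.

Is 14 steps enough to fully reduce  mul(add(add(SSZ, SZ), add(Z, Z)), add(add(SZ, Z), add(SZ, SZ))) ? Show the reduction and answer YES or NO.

  start: mul(add(add(SSZ, SZ), add(Z, Z)), add(add(SZ, Z), add(SZ, SZ)))
  step 1: mul(add(S(add(SZ, SZ)), add(Z, Z)), add(add(SZ, Z), add(SZ, SZ)))
  step 2: mul(S(add(add(SZ, SZ), add(Z, Z))), add(add(SZ, Z), add(SZ, SZ)))
  step 3: add(add(add(SZ, Z), add(SZ, SZ)), mul(add(add(SZ, SZ), add(Z, Z)), add(add(SZ, Z), add(SZ, SZ))))
  step 4: add(add(S(add(Z, Z)), add(SZ, SZ)), mul(add(add(SZ, SZ), add(Z, Z)), add(add(SZ, Z), add(SZ, SZ))))
  step 5: add(S(add(add(Z, Z), add(SZ, SZ))), mul(add(add(SZ, SZ), add(Z, Z)), add(add(SZ, Z), add(SZ, SZ))))
  step 6: S(add(add(add(Z, Z), add(SZ, SZ)), mul(add(add(SZ, SZ), add(Z, Z)), add(add(SZ, Z), add(SZ, SZ)))))
  step 7: S(add(add(Z, add(SZ, SZ)), mul(add(add(SZ, SZ), add(Z, Z)), add(add(SZ, Z), add(SZ, SZ)))))
  step 8: S(add(add(SZ, SZ), mul(add(add(SZ, SZ), add(Z, Z)), add(add(SZ, Z), add(SZ, SZ)))))
  step 9: S(add(S(add(Z, SZ)), mul(add(add(SZ, SZ), add(Z, Z)), add(add(SZ, Z), add(SZ, SZ)))))
  step 10: S(S(add(add(Z, SZ), mul(add(add(SZ, SZ), add(Z, Z)), add(add(SZ, Z), add(SZ, SZ))))))
  step 11: S(S(add(SZ, mul(add(add(SZ, SZ), add(Z, Z)), add(add(SZ, Z), add(SZ, SZ))))))
  step 12: S(S(S(add(Z, mul(add(add(SZ, SZ), add(Z, Z)), add(add(SZ, Z), add(SZ, SZ)))))))
  step 13: S(S(S(mul(add(add(SZ, SZ), add(Z, Z)), add(add(SZ, Z), add(SZ, SZ))))))
  step 14: S(S(S(mul(add(S(add(Z, SZ)), add(Z, Z)), add(add(SZ, Z), add(SZ, SZ))))))

Answer: NO — after 14 steps the term is S(S(S(mul(add(S(add(Z, SZ)), add(Z, Z)), add(add(SZ, Z), add(SZ, SZ)))))), not yet normal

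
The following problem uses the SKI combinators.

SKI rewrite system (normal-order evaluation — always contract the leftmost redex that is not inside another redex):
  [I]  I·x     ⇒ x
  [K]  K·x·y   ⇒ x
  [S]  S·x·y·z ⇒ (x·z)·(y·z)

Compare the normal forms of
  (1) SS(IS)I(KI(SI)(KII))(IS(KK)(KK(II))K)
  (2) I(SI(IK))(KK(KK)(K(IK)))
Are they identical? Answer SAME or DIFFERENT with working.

Term A:
  start: SS(IS)I(KI(SI)(KII))(IS(KK)(KK(II))K)
  [1] SI(ISI)(KI(SI)(KII))(IS(KK)(KK(II))K)
  [2] I(KI(SI)(KII))(ISI(KI(SI)(KII)))(IS(KK)(KK(II))K)
  [3] KI(SI)(KII)(ISI(KI(SI)(KII)))(IS(KK)(KK(II))K)
  [4] I(KII)(ISI(KI(SI)(KII)))(IS(KK)(KK(II))K)
  [5] KII(ISI(KI(SI)(KII)))(IS(KK)(KK(II))K)
  [6] I(ISI(KI(SI)(KII)))(IS(KK)(KK(II))K)
  [7] ISI(KI(SI)(KII))(IS(KK)(KK(II))K)
  [8] SI(KI(SI)(KII))(IS(KK)(KK(II))K)
  [9] I(IS(KK)(KK(II))K)(KI(SI)(KII)(IS(KK)(KK(II))K))
  [10] IS(KK)(KK(II))K(KI(SI)(KII)(IS(KK)(KK(II))K))
  [11] S(KK)(KK(II))K(KI(SI)(KII)(IS(KK)(KK(II))K))
  [12] KKK(KK(II)K)(KI(SI)(KII)(IS(KK)(KK(II))K))
  [13] K(KK(II)K)(KI(SI)(KII)(IS(KK)(KK(II))K))
  [14] KK(II)K
  [15] KK

Term B:
  start: I(SI(IK))(KK(KK)(K(IK)))
  [1] SI(IK)(KK(KK)(K(IK)))
  [2] I(KK(KK)(K(IK)))(IK(KK(KK)(K(IK))))
  [3] KK(KK)(K(IK))(IK(KK(KK)(K(IK))))
  [4] K(K(IK))(IK(KK(KK)(K(IK))))
  [5] K(IK)
  [6] KK

Answer: SAME — A ⇓ KK, B ⇓ KK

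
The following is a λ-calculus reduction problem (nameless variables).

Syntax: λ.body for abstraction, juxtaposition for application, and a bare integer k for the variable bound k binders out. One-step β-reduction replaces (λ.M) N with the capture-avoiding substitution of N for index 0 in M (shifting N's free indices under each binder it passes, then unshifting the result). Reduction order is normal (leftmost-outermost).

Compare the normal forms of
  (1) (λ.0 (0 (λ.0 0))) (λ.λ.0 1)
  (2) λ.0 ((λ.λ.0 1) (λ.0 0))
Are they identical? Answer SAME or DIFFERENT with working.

Answer: SAME — A ⇓ λ.0 (λ.0 (λ.0 0)), B ⇓ λ.0 (λ.0 (λ.0 0))

Reduction:
Term A:
  start: (λ.0 (0 (λ.0 0))) (λ.λ.0 1)
  [1] (λ.λ.0 1) ((λ.λ.0 1) (λ.0 0))
  [2] λ.0 ((λ.λ.0 1) (λ.0 0))
  [3] λ.0 (λ.0 (λ.0 0))

Term B:
  start: λ.0 ((λ.λ.0 1) (λ.0 0))
  [1] λ.0 (λ.0 (λ.0 0))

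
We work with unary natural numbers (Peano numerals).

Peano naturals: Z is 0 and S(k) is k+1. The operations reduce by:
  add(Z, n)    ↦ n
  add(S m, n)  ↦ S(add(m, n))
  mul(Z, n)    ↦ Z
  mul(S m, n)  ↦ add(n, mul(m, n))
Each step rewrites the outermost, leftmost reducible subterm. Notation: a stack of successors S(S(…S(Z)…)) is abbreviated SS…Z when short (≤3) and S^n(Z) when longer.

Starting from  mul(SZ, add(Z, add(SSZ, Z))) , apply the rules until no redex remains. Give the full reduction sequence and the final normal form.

Answer: normal form = SSZ  (in 9 steps)

Reduction:
  start: mul(SZ, add(Z, add(SSZ, Z)))
  [1] add(add(Z, add(SSZ, Z)), mul(Z, add(Z, add(SSZ, Z))))
  [2] add(add(SSZ, Z), mul(Z, add(Z, add(SSZ, Z))))
  [3] add(S(add(SZ, Z)), mul(Z, add(Z, add(SSZ, Z))))
  [4] S(add(add(SZ, Z), mul(Z, add(Z, add(SSZ, Z)))))
  [5] S(add(S(add(Z, Z)), mul(Z, add(Z, add(SSZ, Z)))))
  [6] S(S(add(add(Z, Z), mul(Z, add(Z, add(SSZ, Z))))))
  [7] S(S(add(Z, mul(Z, add(Z, add(SSZ, Z))))))
  [8] S(S(mul(Z, add(Z, add(SSZ, Z)))))
  [9] SSZ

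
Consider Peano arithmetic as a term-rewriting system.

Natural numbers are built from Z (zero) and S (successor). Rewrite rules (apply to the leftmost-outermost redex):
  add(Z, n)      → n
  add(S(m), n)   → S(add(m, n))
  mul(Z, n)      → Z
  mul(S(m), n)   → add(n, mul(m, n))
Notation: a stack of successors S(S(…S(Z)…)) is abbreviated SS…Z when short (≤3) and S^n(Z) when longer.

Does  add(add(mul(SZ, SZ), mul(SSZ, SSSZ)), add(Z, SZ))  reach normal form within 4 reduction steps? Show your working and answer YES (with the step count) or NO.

  start: add(add(mul(SZ, SZ), mul(SSZ, SSSZ)), add(Z, SZ))
  step 1: add(add(add(SZ, mul(Z, SZ)), mul(SSZ, SSSZ)), add(Z, SZ))
  step 2: add(add(S(add(Z, mul(Z, SZ))), mul(SSZ, SSSZ)), add(Z, SZ))
  step 3: add(S(add(add(Z, mul(Z, SZ)), mul(SSZ, SSSZ))), add(Z, SZ))
  step 4: S(add(add(add(Z, mul(Z, SZ)), mul(SSZ, SSSZ)), add(Z, SZ)))

Answer: NO — after 4 steps the term is S(add(add(add(Z, mul(Z, SZ)), mul(SSZ, SSSZ)), add(Z, SZ))), not yet normal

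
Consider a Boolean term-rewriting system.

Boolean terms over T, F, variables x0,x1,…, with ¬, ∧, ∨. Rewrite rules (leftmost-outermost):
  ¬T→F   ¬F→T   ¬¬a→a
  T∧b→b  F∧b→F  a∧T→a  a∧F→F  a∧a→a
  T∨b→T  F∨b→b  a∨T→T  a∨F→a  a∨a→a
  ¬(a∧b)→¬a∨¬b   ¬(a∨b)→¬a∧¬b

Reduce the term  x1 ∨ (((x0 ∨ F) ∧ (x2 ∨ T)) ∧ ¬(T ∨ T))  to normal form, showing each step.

Answer: normal form = x1  (in 8 steps)

Reduction:
  start: x1 ∨ (((x0 ∨ F) ∧ (x2 ∨ T)) ∧ ¬(T ∨ T))
  [1] x1 ∨ ((x0 ∧ (x2 ∨ T)) ∧ ¬(T ∨ T))
  [2] x1 ∨ ((x0 ∧ T) ∧ ¬(T ∨ T))
  [3] x1 ∨ (x0 ∧ ¬(T ∨ T))
  [4] x1 ∨ (x0 ∧ (¬T ∧ ¬T))
  [5] x1 ∨ (x0 ∧ ¬T)
  [6] x1 ∨ (x0 ∧ F)
  [7] x1 ∨ F
  [8] x1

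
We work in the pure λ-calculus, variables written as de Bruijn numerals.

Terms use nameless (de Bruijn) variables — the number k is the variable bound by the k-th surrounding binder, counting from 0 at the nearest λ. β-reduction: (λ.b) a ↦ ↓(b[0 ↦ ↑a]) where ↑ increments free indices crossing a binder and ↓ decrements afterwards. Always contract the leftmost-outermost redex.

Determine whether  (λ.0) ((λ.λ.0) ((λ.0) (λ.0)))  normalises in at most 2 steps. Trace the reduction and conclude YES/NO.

Answer: YES — reaches normal form λ.0 in 2 ≤ 2 steps

Derivation:
  start: (λ.0) ((λ.λ.0) ((λ.0) (λ.0)))
  [1] (λ.λ.0) ((λ.0) (λ.0))
  [2] λ.0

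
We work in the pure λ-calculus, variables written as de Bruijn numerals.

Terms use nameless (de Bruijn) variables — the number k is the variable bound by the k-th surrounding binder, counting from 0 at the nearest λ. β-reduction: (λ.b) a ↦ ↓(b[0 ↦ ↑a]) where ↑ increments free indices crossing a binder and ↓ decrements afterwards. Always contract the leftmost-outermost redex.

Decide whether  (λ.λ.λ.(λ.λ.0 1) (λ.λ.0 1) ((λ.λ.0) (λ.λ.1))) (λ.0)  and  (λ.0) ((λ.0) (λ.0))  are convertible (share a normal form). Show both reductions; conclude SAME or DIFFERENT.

Answer: DIFFERENT — A ⇓ λ.λ.λ.λ.0 1, B ⇓ λ.0

Working:
Term A:
  start: (λ.λ.λ.(λ.λ.0 1) (λ.λ.0 1) ((λ.λ.0) (λ.λ.1))) (λ.0)
  →1  λ.λ.(λ.λ.0 1) (λ.λ.0 1) ((λ.λ.0) (λ.λ.1))
  →2  λ.λ.(λ.0 (λ.λ.0 1)) ((λ.λ.0) (λ.λ.1))
  →3  λ.λ.(λ.λ.0) (λ.λ.1) (λ.λ.0 1)
  →4  λ.λ.(λ.0) (λ.λ.0 1)
  →5  λ.λ.λ.λ.0 1

Term B:
  start: (λ.0) ((λ.0) (λ.0))
  →1  (λ.0) (λ.0)
  →2  λ.0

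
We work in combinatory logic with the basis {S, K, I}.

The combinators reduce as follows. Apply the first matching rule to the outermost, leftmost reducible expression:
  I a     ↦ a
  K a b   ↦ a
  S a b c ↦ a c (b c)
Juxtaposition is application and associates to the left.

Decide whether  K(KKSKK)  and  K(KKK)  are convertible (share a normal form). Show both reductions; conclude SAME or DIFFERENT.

Term A:
  start: K(KKSKK)
  →1  K(KKK)
  →2  KK

Term B:
  start: K(KKK)
  →1  KK

Answer: SAME — A ⇓ KK, B ⇓ KK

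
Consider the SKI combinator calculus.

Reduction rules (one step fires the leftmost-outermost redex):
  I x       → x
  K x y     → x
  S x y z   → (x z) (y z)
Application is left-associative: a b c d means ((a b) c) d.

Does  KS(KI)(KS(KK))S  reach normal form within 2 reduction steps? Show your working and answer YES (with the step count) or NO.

Answer: YES — reaches normal form SSS in 2 ≤ 2 steps

Derivation:
  start: KS(KI)(KS(KK))S
  [1] S(KS(KK))S
  [2] SSS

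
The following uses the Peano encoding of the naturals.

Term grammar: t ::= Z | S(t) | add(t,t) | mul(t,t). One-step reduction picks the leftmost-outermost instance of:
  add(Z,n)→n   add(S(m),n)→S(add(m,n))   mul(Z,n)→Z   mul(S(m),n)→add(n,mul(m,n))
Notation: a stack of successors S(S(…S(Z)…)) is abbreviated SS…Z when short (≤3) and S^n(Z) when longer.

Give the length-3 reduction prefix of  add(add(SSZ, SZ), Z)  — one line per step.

  start: add(add(SSZ, SZ), Z)
  →1  add(S(add(SZ, SZ)), Z)
  →2  S(add(add(SZ, SZ), Z))
  →3  S(add(S(add(Z, SZ)), Z))

Answer: after 3 steps: S(add(S(add(Z, SZ)), Z))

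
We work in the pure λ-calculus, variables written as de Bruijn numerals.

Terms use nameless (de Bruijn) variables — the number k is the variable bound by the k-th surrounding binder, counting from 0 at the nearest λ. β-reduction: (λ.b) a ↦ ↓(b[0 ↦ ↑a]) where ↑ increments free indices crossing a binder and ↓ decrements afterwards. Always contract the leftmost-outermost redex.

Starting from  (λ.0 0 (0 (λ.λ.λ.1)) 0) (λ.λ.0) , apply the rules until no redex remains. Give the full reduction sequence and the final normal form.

  start: (λ.0 0 (0 (λ.λ.λ.1)) 0) (λ.λ.0)
  →1  (λ.λ.0) (λ.λ.0) ((λ.λ.0) (λ.λ.λ.1)) (λ.λ.0)
  →2  (λ.0) ((λ.λ.0) (λ.λ.λ.1)) (λ.λ.0)
  →3  (λ.λ.0) (λ.λ.λ.1) (λ.λ.0)
  →4  (λ.0) (λ.λ.0)
  →5  λ.λ.0

Answer: normal form = λ.λ.0  (in 5 steps)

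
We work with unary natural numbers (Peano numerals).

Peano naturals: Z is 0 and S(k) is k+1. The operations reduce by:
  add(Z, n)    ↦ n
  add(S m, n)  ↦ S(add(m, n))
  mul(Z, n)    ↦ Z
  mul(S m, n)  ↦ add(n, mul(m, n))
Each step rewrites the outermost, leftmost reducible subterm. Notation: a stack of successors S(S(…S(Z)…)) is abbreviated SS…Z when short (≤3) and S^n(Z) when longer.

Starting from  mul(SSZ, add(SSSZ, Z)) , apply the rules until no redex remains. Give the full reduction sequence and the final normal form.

Answer: normal form = S^6(Z)  (in 19 steps)

Reduction:
  start: mul(SSZ, add(SSSZ, Z))
  →1  add(add(SSSZ, Z), mul(SZ, add(SSSZ, Z)))
  →2  add(S(add(SSZ, Z)), mul(SZ, add(SSSZ, Z)))
  →3  S(add(add(SSZ, Z), mul(SZ, add(SSSZ, Z))))
  →4  S(add(S(add(SZ, Z)), mul(SZ, add(SSSZ, Z))))
  →5  S(S(add(add(SZ, Z), mul(SZ, add(SSSZ, Z)))))
  →6  S(S(add(S(add(Z, Z)), mul(SZ, add(SSSZ, Z)))))
  →7  S(S(S(add(add(Z, Z), mul(SZ, add(SSSZ, Z))))))
  →8  S(S(S(add(Z, mul(SZ, add(SSSZ, Z))))))
  →9  S(S(S(mul(SZ, add(SSSZ, Z)))))
  →10  S(S(S(add(add(SSSZ, Z), mul(Z, add(SSSZ, Z))))))
  →11  S(S(S(add(S(add(SSZ, Z)), mul(Z, add(SSSZ, Z))))))
  →12  S(S(S(S(add(add(SSZ, Z), mul(Z, add(SSSZ, Z)))))))
  →13  S(S(S(S(add(S(add(SZ, Z)), mul(Z, add(SSSZ, Z)))))))
  →14  S(S(S(S(S(add(add(SZ, Z), mul(Z, add(SSSZ, Z))))))))
  →15  S(S(S(S(S(add(S(add(Z, Z)), mul(Z, add(SSSZ, Z))))))))
  →16  S(S(S(S(S(S(add(add(Z, Z), mul(Z, add(SSSZ, Z)))))))))
  →17  S(S(S(S(S(S(add(Z, mul(Z, add(SSSZ, Z)))))))))
  →18  S(S(S(S(S(S(mul(Z, add(SSSZ, Z))))))))
  →19  S^6(Z)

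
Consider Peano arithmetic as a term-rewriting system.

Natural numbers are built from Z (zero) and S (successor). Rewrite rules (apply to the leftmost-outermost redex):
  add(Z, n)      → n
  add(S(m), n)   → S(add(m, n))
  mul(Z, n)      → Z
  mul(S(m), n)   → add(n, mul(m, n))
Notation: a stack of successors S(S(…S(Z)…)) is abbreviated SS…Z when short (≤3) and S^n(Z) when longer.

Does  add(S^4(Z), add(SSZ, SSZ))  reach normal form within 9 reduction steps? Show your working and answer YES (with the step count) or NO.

  start: add(S^4(Z), add(SSZ, SSZ))
  [1] S(add(SSSZ, add(SSZ, SSZ)))
  [2] S(S(add(SSZ, add(SSZ, SSZ))))
  [3] S(S(S(add(SZ, add(SSZ, SSZ)))))
  [4] S(S(S(S(add(Z, add(SSZ, SSZ))))))
  [5] S(S(S(S(add(SSZ, SSZ)))))
  [6] S(S(S(S(S(add(SZ, SSZ))))))
  [7] S(S(S(S(S(S(add(Z, SSZ)))))))
  [8] S^8(Z)

Answer: YES — reaches normal form S^8(Z) in 8 ≤ 9 steps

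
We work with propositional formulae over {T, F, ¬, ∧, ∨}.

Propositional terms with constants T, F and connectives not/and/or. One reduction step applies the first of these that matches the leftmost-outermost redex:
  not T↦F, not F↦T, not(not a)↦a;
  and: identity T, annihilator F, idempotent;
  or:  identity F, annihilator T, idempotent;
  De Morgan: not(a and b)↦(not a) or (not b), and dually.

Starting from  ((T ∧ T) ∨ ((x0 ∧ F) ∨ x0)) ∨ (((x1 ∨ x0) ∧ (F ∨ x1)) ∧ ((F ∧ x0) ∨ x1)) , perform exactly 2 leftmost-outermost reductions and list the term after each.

Answer: after 2 steps: T ∨ (((x1 ∨ x0) ∧ (F ∨ x1)) ∧ ((F ∧ x0) ∨ x1))

Working:
  start: ((T ∧ T) ∨ ((x0 ∧ F) ∨ x0)) ∨ (((x1 ∨ x0) ∧ (F ∨ x1)) ∧ ((F ∧ x0) ∨ x1))
  [1] (T ∨ ((x0 ∧ F) ∨ x0)) ∨ (((x1 ∨ x0) ∧ (F ∨ x1)) ∧ ((F ∧ x0) ∨ x1))
  [2] T ∨ (((x1 ∨ x0) ∧ (F ∨ x1)) ∧ ((F ∧ x0) ∨ x1))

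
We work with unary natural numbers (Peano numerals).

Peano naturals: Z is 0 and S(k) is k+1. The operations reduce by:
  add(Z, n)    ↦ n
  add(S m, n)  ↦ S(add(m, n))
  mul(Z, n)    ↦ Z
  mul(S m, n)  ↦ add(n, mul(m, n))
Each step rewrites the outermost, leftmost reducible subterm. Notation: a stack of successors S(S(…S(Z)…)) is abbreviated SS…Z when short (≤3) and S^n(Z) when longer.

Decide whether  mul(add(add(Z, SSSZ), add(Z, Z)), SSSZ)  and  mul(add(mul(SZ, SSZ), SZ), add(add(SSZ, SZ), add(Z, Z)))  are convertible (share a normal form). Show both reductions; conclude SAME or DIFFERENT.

Term A:
  start: mul(add(add(Z, SSSZ), add(Z, Z)), SSSZ)
  step 1: mul(add(SSSZ, add(Z, Z)), SSSZ)
  step 2: mul(S(add(SSZ, add(Z, Z))), SSSZ)
  step 3: add(SSSZ, mul(add(SSZ, add(Z, Z)), SSSZ))
  step 4: S(add(SSZ, mul(add(SSZ, add(Z, Z)), SSSZ)))
  step 5: S(S(add(SZ, mul(add(SSZ, add(Z, Z)), SSSZ))))
  step 6: S(S(S(add(Z, mul(add(SSZ, add(Z, Z)), SSSZ)))))
  step 7: S(S(S(mul(add(SSZ, add(Z, Z)), SSSZ))))
  step 8: S(S(S(mul(S(add(SZ, add(Z, Z))), SSSZ))))
  step 9: S(S(S(add(SSSZ, mul(add(SZ, add(Z, Z)), SSSZ)))))
  step 10: S(S(S(S(add(SSZ, mul(add(SZ, add(Z, Z)), SSSZ))))))
  step 11: S(S(S(S(S(add(SZ, mul(add(SZ, add(Z, Z)), SSSZ)))))))
  step 12: S(S(S(S(S(S(add(Z, mul(add(SZ, add(Z, Z)), SSSZ))))))))
  step 13: S(S(S(S(S(S(mul(add(SZ, add(Z, Z)), SSSZ)))))))
  step 14: S(S(S(S(S(S(mul(S(add(Z, add(Z, Z))), SSSZ)))))))
  step 15: S(S(S(S(S(S(add(SSSZ, mul(add(Z, add(Z, Z)), SSSZ))))))))
  step 16: S(S(S(S(S(S(S(add(SSZ, mul(add(Z, add(Z, Z)), SSSZ)))))))))
  step 17: S(S(S(S(S(S(S(S(add(SZ, mul(add(Z, add(Z, Z)), SSSZ))))))))))
  step 18: S(S(S(S(S(S(S(S(S(add(Z, mul(add(Z, add(Z, Z)), SSSZ)))))))))))
  step 19: S(S(S(S(S(S(S(S(S(mul(add(Z, add(Z, Z)), SSSZ))))))))))
  step 20: S(S(S(S(S(S(S(S(S(mul(add(Z, Z), SSSZ))))))))))
  step 21: S(S(S(S(S(S(S(S(S(mul(Z, SSSZ))))))))))
  step 22: S^9(Z)

Term B:
  start: mul(add(mul(SZ, SSZ), SZ), add(add(SSZ, SZ), add(Z, Z)))
  step 1: mul(add(add(SSZ, mul(Z, SSZ)), SZ), add(add(SSZ, SZ), add(Z, Z)))
  step 2: mul(add(S(add(SZ, mul(Z, SSZ))), SZ), add(add(SSZ, SZ), add(Z, Z)))
  step 3: mul(S(add(add(SZ, mul(Z, SSZ)), SZ)), add(add(SSZ, SZ), add(Z, Z)))
  step 4: add(add(add(SSZ, SZ), add(Z, Z)), mul(add(add(SZ, mul(Z, SSZ)), SZ), add(add(SSZ, SZ), add(Z, Z))))
  step 5: add(add(S(add(SZ, SZ)), add(Z, Z)), mul(add(add(SZ, mul(Z, SSZ)), SZ), add(add(SSZ, SZ), add(Z, Z))))
  step 6: add(S(add(add(SZ, SZ), add(Z, Z))), mul(add(add(SZ, mul(Z, SSZ)), SZ), add(add(SSZ, SZ), add(Z, Z))))
  step 7: S(add(add(add(SZ, SZ), add(Z, Z)), mul(add(add(SZ, mul(Z, SSZ)), SZ), add(add(SSZ, SZ), add(Z, Z)))))
  step 8: S(add(add(S(add(Z, SZ)), add(Z, Z)), mul(add(add(SZ, mul(Z, SSZ)), SZ), add(add(SSZ, SZ), add(Z, Z)))))
  step 9: S(add(S(add(add(Z, SZ), add(Z, Z))), mul(add(add(SZ, mul(Z, SSZ)), SZ), add(add(SSZ, SZ), add(Z, Z)))))
  step 10: S(S(add(add(add(Z, SZ), add(Z, Z)), mul(add(add(SZ, mul(Z, SSZ)), SZ), add(add(SSZ, SZ), add(Z, Z))))))
  step 11: S(S(add(add(SZ, add(Z, Z)), mul(add(add(SZ, mul(Z, SSZ)), SZ), add(add(SSZ, SZ), add(Z, Z))))))
  step 12: S(S(add(S(add(Z, add(Z, Z))), mul(add(add(SZ, mul(Z, SSZ)), SZ), add(add(SSZ, SZ), add(Z, Z))))))
  step 13: S(S(S(add(add(Z, add(Z, Z)), mul(add(add(SZ, mul(Z, SSZ)), SZ), add(add(SSZ, SZ), add(Z, Z)))))))
  step 14: S(S(S(add(add(Z, Z), mul(add(add(SZ, mul(Z, SSZ)), SZ), add(add(SSZ, SZ), add(Z, Z)))))))
  step 15: S(S(S(add(Z, mul(add(add(SZ, mul(Z, SSZ)), SZ), add(add(SSZ, SZ), add(Z, Z)))))))
  step 16: S(S(S(mul(add(add(SZ, mul(Z, SSZ)), SZ), add(add(SSZ, SZ), add(Z, Z))))))
  step 17: S(S(S(mul(add(S(add(Z, mul(Z, SSZ))), SZ), add(add(SSZ, SZ), add(Z, Z))))))
  step 18: S(S(S(mul(S(add(add(Z, mul(Z, SSZ)), SZ)), add(add(SSZ, SZ), add(Z, Z))))))
  step 19: S(S(S(add(add(add(SSZ, SZ), add(Z, Z)), mul(add(add(Z, mul(Z, SSZ)), SZ), add(add(SSZ, SZ), add(Z, Z)))))))
  step 20: S(S(S(add(add(S(add(SZ, SZ)), add(Z, Z)), mul(add(add(Z, mul(Z, SSZ)), SZ), add(add(SSZ, SZ), add(Z, Z)))))))
  step 21: S(S(S(add(S(add(add(SZ, SZ), add(Z, Z))), mul(add(add(Z, mul(Z, SSZ)), SZ), add(add(SSZ, SZ), add(Z, Z)))))))
  step 22: S(S(S(S(add(add(add(SZ, SZ), add(Z, Z)), mul(add(add(Z, mul(Z, SSZ)), SZ), add(add(SSZ, SZ), add(Z, Z))))))))
  step 23: S(S(S(S(add(add(S(add(Z, SZ)), add(Z, Z)), mul(add(add(Z, mul(Z, SSZ)), SZ), add(add(SSZ, SZ), add(Z, Z))))))))
  step 24: S(S(S(S(add(S(add(add(Z, SZ), add(Z, Z))), mul(add(add(Z, mul(Z, SSZ)), SZ), add(add(SSZ, SZ), add(Z, Z))))))))
  step 25: S(S(S(S(S(add(add(add(Z, SZ), add(Z, Z)), mul(add(add(Z, mul(Z, SSZ)), SZ), add(add(SSZ, SZ), add(Z, Z)))))))))
  step 26: S(S(S(S(S(add(add(SZ, add(Z, Z)), mul(add(add(Z, mul(Z, SSZ)), SZ), add(add(SSZ, SZ), add(Z, Z)))))))))
  step 27: S(S(S(S(S(add(S(add(Z, add(Z, Z))), mul(add(add(Z, mul(Z, SSZ)), SZ), add(add(SSZ, SZ), add(Z, Z)))))))))
  step 28: S(S(S(S(S(S(add(add(Z, add(Z, Z)), mul(add(add(Z, mul(Z, SSZ)), SZ), add(add(SSZ, SZ), add(Z, Z))))))))))
  step 29: S(S(S(S(S(S(add(add(Z, Z), mul(add(add(Z, mul(Z, SSZ)), SZ), add(add(SSZ, SZ), add(Z, Z))))))))))
  step 30: S(S(S(S(S(S(add(Z, mul(add(add(Z, mul(Z, SSZ)), SZ), add(add(SSZ, SZ), add(Z, Z))))))))))
  step 31: S(S(S(S(S(S(mul(add(add(Z, mul(Z, SSZ)), SZ), add(add(SSZ, SZ), add(Z, Z)))))))))
  step 32: S(S(S(S(S(S(mul(add(mul(Z, SSZ), SZ), add(add(SSZ, SZ), add(Z, Z)))))))))
  step 33: S(S(S(S(S(S(mul(add(Z, SZ), add(add(SSZ, SZ), add(Z, Z)))))))))
  step 34: S(S(S(S(S(S(mul(SZ, add(add(SSZ, SZ), add(Z, Z)))))))))
  step 35: S(S(S(S(S(S(add(add(add(SSZ, SZ), add(Z, Z)), mul(Z, add(add(SSZ, SZ), add(Z, Z))))))))))
  step 36: S(S(S(S(S(S(add(add(S(add(SZ, SZ)), add(Z, Z)), mul(Z, add(add(SSZ, SZ), add(Z, Z))))))))))
  step 37: S(S(S(S(S(S(add(S(add(add(SZ, SZ), add(Z, Z))), mul(Z, add(add(SSZ, SZ), add(Z, Z))))))))))
  step 38: S(S(S(S(S(S(S(add(add(add(SZ, SZ), add(Z, Z)), mul(Z, add(add(SSZ, SZ), add(Z, Z)))))))))))
  step 39: S(S(S(S(S(S(S(add(add(S(add(Z, SZ)), add(Z, Z)), mul(Z, add(add(SSZ, SZ), add(Z, Z)))))))))))
  step 40: S(S(S(S(S(S(S(add(S(add(add(Z, SZ), add(Z, Z))), mul(Z, add(add(SSZ, SZ), add(Z, Z)))))))))))
  step 41: S(S(S(S(S(S(S(S(add(add(add(Z, SZ), add(Z, Z)), mul(Z, add(add(SSZ, SZ), add(Z, Z))))))))))))
  step 42: S(S(S(S(S(S(S(S(add(add(SZ, add(Z, Z)), mul(Z, add(add(SSZ, SZ), add(Z, Z))))))))))))
  step 43: S(S(S(S(S(S(S(S(add(S(add(Z, add(Z, Z))), mul(Z, add(add(SSZ, SZ), add(Z, Z))))))))))))
  step 44: S(S(S(S(S(S(S(S(S(add(add(Z, add(Z, Z)), mul(Z, add(add(SSZ, SZ), add(Z, Z)))))))))))))
  step 45: S(S(S(S(S(S(S(S(S(add(add(Z, Z), mul(Z, add(add(SSZ, SZ), add(Z, Z)))))))))))))
  step 46: S(S(S(S(S(S(S(S(S(add(Z, mul(Z, add(add(SSZ, SZ), add(Z, Z)))))))))))))
  step 47: S(S(S(S(S(S(S(S(S(mul(Z, add(add(SSZ, SZ), add(Z, Z))))))))))))
  step 48: S^9(Z)

Answer: SAME — A ⇓ S^9(Z), B ⇓ S^9(Z)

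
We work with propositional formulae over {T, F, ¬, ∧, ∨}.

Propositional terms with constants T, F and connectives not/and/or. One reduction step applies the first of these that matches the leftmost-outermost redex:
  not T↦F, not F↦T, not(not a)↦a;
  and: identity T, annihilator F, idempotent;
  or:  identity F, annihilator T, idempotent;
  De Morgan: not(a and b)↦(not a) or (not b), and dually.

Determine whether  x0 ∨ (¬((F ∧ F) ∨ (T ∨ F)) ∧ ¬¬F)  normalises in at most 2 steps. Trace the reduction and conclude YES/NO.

  start: x0 ∨ (¬((F ∧ F) ∨ (T ∨ F)) ∧ ¬¬F)
  [1] x0 ∨ ((¬(F ∧ F) ∧ ¬(T ∨ F)) ∧ ¬¬F)
  [2] x0 ∨ (((¬F ∨ ¬F) ∧ ¬(T ∨ F)) ∧ ¬¬F)

Answer: NO — after 2 steps the term is x0 ∨ (((¬F ∨ ¬F) ∧ ¬(T ∨ F)) ∧ ¬¬F), not yet normal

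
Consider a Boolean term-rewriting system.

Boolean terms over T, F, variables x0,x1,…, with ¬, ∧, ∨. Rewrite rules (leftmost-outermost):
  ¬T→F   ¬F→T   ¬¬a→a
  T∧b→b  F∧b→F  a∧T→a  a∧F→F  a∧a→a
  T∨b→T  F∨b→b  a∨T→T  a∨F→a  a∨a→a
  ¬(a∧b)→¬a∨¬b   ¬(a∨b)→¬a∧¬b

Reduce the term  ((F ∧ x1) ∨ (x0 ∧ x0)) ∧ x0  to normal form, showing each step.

  start: ((F ∧ x1) ∨ (x0 ∧ x0)) ∧ x0
  →1  (F ∨ (x0 ∧ x0)) ∧ x0
  →2  (x0 ∧ x0) ∧ x0
  →3  x0 ∧ x0
  →4  x0

Answer: normal form = x0  (in 4 steps)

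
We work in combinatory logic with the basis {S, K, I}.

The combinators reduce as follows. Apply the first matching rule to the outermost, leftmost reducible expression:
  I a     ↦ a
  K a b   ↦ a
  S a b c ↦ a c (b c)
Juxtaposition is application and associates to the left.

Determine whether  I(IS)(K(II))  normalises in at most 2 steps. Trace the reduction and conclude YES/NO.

Answer: NO — after 2 steps the term is S(K(II)), not yet normal

Working:
  start: I(IS)(K(II))
  [1] IS(K(II))
  [2] S(K(II))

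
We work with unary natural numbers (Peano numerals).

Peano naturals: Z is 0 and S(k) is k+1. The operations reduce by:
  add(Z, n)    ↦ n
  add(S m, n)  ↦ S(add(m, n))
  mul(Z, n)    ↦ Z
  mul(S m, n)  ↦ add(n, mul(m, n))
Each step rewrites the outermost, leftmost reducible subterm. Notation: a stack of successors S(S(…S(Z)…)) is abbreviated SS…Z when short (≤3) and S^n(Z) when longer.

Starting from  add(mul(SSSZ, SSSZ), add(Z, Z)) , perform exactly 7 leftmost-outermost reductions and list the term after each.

  start: add(mul(SSSZ, SSSZ), add(Z, Z))
  →1  add(add(SSSZ, mul(SSZ, SSSZ)), add(Z, Z))
  →2  add(S(add(SSZ, mul(SSZ, SSSZ))), add(Z, Z))
  →3  S(add(add(SSZ, mul(SSZ, SSSZ)), add(Z, Z)))
  →4  S(add(S(add(SZ, mul(SSZ, SSSZ))), add(Z, Z)))
  →5  S(S(add(add(SZ, mul(SSZ, SSSZ)), add(Z, Z))))
  →6  S(S(add(S(add(Z, mul(SSZ, SSSZ))), add(Z, Z))))
  →7  S(S(S(add(add(Z, mul(SSZ, SSSZ)), add(Z, Z)))))

Answer: after 7 steps: S(S(S(add(add(Z, mul(SSZ, SSSZ)), add(Z, Z)))))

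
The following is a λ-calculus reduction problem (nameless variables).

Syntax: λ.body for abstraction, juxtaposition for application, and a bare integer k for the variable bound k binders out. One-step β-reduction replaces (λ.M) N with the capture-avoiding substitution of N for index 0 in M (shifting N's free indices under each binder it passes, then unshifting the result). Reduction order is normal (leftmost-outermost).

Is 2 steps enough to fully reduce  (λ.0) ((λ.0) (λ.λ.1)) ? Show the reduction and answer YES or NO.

Answer: YES — reaches normal form λ.λ.1 in 2 ≤ 2 steps

Reduction:
  start: (λ.0) ((λ.0) (λ.λ.1))
  →1  (λ.0) (λ.λ.1)
  →2  λ.λ.1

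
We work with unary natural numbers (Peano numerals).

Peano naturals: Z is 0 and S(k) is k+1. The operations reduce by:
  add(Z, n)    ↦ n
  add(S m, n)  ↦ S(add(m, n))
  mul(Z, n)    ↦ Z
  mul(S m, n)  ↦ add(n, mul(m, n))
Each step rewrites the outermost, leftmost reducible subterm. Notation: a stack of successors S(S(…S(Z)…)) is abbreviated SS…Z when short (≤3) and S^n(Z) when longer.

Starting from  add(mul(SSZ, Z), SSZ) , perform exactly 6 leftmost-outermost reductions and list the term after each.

Answer: after 6 steps: SSZ

Reduction:
  start: add(mul(SSZ, Z), SSZ)
  step 1: add(add(Z, mul(SZ, Z)), SSZ)
  step 2: add(mul(SZ, Z), SSZ)
  step 3: add(add(Z, mul(Z, Z)), SSZ)
  step 4: add(mul(Z, Z), SSZ)
  step 5: add(Z, SSZ)
  step 6: SSZ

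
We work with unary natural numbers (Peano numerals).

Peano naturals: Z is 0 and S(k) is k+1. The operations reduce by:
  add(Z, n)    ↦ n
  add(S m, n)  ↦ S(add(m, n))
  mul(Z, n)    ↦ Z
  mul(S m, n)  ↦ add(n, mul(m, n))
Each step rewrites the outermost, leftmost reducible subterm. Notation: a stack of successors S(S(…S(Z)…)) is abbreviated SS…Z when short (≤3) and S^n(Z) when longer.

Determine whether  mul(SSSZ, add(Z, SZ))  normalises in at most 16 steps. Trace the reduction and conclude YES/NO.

Answer: YES — reaches normal form SSSZ in 13 ≤ 16 steps

Reduction:
  start: mul(SSSZ, add(Z, SZ))
  [1] add(add(Z, SZ), mul(SSZ, add(Z, SZ)))
  [2] add(SZ, mul(SSZ, add(Z, SZ)))
  [3] S(add(Z, mul(SSZ, add(Z, SZ))))
  [4] S(mul(SSZ, add(Z, SZ)))
  [5] S(add(add(Z, SZ), mul(SZ, add(Z, SZ))))
  [6] S(add(SZ, mul(SZ, add(Z, SZ))))
  [7] S(S(add(Z, mul(SZ, add(Z, SZ)))))
  [8] S(S(mul(SZ, add(Z, SZ))))
  [9] S(S(add(add(Z, SZ), mul(Z, add(Z, SZ)))))
  [10] S(S(add(SZ, mul(Z, add(Z, SZ)))))
  [11] S(S(S(add(Z, mul(Z, add(Z, SZ))))))
  [12] S(S(S(mul(Z, add(Z, SZ)))))
  [13] SSSZ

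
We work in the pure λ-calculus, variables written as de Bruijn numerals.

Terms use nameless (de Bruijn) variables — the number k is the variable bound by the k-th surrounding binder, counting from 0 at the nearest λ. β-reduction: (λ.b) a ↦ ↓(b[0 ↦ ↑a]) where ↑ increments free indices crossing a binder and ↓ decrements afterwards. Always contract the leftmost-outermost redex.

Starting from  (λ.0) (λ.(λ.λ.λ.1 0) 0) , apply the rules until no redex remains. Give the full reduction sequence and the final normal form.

Answer: normal form = λ.λ.λ.1 0  (in 2 steps)

Reduction:
  start: (λ.0) (λ.(λ.λ.λ.1 0) 0)
  →1  λ.(λ.λ.λ.1 0) 0
  →2  λ.λ.λ.1 0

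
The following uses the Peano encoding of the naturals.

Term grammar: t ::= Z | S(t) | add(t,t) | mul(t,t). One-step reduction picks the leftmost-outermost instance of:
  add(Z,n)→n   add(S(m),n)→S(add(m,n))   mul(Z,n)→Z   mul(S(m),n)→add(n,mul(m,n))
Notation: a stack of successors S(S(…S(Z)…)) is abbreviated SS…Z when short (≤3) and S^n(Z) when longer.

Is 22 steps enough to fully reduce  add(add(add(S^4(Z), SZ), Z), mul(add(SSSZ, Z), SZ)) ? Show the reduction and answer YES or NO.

  start: add(add(add(S^4(Z), SZ), Z), mul(add(SSSZ, Z), SZ))
  →1  add(add(S(add(SSSZ, SZ)), Z), mul(add(SSSZ, Z), SZ))
  →2  add(S(add(add(SSSZ, SZ), Z)), mul(add(SSSZ, Z), SZ))
  →3  S(add(add(add(SSSZ, SZ), Z), mul(add(SSSZ, Z), SZ)))
  →4  S(add(add(S(add(SSZ, SZ)), Z), mul(add(SSSZ, Z), SZ)))
  →5  S(add(S(add(add(SSZ, SZ), Z)), mul(add(SSSZ, Z), SZ)))
  →6  S(S(add(add(add(SSZ, SZ), Z), mul(add(SSSZ, Z), SZ))))
  →7  S(S(add(add(S(add(SZ, SZ)), Z), mul(add(SSSZ, Z), SZ))))
  →8  S(S(add(S(add(add(SZ, SZ), Z)), mul(add(SSSZ, Z), SZ))))
  →9  S(S(S(add(add(add(SZ, SZ), Z), mul(add(SSSZ, Z), SZ)))))
  →10  S(S(S(add(add(S(add(Z, SZ)), Z), mul(add(SSSZ, Z), SZ)))))
  →11  S(S(S(add(S(add(add(Z, SZ), Z)), mul(add(SSSZ, Z), SZ)))))
  →12  S(S(S(S(add(add(add(Z, SZ), Z), mul(add(SSSZ, Z), SZ))))))
  →13  S(S(S(S(add(add(SZ, Z), mul(add(SSSZ, Z), SZ))))))
  →14  S(S(S(S(add(S(add(Z, Z)), mul(add(SSSZ, Z), SZ))))))
  →15  S(S(S(S(S(add(add(Z, Z), mul(add(SSSZ, Z), SZ)))))))
  →16  S(S(S(S(S(add(Z, mul(add(SSSZ, Z), SZ)))))))
  →17  S(S(S(S(S(mul(add(SSSZ, Z), SZ))))))
  →18  S(S(S(S(S(mul(S(add(SSZ, Z)), SZ))))))
  →19  S(S(S(S(S(add(SZ, mul(add(SSZ, Z), SZ)))))))
  →20  S(S(S(S(S(S(add(Z, mul(add(SSZ, Z), SZ))))))))
  →21  S(S(S(S(S(S(mul(add(SSZ, Z), SZ)))))))
  →22  S(S(S(S(S(S(mul(S(add(SZ, Z)), SZ)))))))

Answer: NO — after 22 steps the term is S(S(S(S(S(S(mul(S(add(SZ, Z)), SZ))))))), not yet normal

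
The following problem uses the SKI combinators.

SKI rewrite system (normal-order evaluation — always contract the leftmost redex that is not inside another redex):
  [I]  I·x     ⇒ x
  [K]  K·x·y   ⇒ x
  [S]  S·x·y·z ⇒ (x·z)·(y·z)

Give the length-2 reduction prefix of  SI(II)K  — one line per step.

Answer: after 2 steps: K(IIK)

Reduction:
  start: SI(II)K
  step 1: IK(IIK)
  step 2: K(IIK)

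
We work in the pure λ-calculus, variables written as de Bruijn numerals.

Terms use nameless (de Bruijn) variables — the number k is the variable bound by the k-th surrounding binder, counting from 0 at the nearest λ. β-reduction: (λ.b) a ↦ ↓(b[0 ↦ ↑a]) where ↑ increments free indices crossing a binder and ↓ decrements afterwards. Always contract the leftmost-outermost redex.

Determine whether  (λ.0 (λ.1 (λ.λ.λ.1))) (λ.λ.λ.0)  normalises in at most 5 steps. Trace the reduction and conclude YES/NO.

Answer: YES — reaches normal form λ.λ.0 in 2 ≤ 5 steps

Derivation:
  start: (λ.0 (λ.1 (λ.λ.λ.1))) (λ.λ.λ.0)
  step 1: (λ.λ.λ.0) (λ.(λ.λ.λ.0) (λ.λ.λ.1))
  step 2: λ.λ.0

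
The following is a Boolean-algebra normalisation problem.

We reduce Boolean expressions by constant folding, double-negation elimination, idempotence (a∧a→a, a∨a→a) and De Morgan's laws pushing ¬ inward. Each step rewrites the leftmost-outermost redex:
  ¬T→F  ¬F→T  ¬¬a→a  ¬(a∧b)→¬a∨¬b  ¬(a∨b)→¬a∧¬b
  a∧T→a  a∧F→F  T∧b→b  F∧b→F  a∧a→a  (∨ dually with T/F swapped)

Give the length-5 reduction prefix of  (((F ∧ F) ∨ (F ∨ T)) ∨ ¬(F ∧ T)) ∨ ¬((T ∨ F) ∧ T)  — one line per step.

Answer: after 5 steps: T

Working:
  start: (((F ∧ F) ∨ (F ∨ T)) ∨ ¬(F ∧ T)) ∨ ¬((T ∨ F) ∧ T)
  →1  ((F ∨ (F ∨ T)) ∨ ¬(F ∧ T)) ∨ ¬((T ∨ F) ∧ T)
  →2  ((F ∨ T) ∨ ¬(F ∧ T)) ∨ ¬((T ∨ F) ∧ T)
  →3  (T ∨ ¬(F ∧ T)) ∨ ¬((T ∨ F) ∧ T)
  →4  T ∨ ¬((T ∨ F) ∧ T)
  →5  T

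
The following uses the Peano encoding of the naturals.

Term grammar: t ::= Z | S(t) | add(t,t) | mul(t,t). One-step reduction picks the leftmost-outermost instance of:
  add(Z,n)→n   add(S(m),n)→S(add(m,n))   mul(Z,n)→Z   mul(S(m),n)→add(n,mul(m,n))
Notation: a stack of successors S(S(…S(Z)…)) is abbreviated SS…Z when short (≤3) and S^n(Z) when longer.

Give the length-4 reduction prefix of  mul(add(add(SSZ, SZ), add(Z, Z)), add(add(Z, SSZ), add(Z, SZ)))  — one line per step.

Answer: after 4 steps: add(add(SSZ, add(Z, SZ)), mul(add(add(SZ, SZ), add(Z, Z)), add(add(Z, SSZ), add(Z, SZ))))

Reduction:
  start: mul(add(add(SSZ, SZ), add(Z, Z)), add(add(Z, SSZ), add(Z, SZ)))
  step 1: mul(add(S(add(SZ, SZ)), add(Z, Z)), add(add(Z, SSZ), add(Z, SZ)))
  step 2: mul(S(add(add(SZ, SZ), add(Z, Z))), add(add(Z, SSZ), add(Z, SZ)))
  step 3: add(add(add(Z, SSZ), add(Z, SZ)), mul(add(add(SZ, SZ), add(Z, Z)), add(add(Z, SSZ), add(Z, SZ))))
  step 4: add(add(SSZ, add(Z, SZ)), mul(add(add(SZ, SZ), add(Z, Z)), add(add(Z, SSZ), add(Z, SZ))))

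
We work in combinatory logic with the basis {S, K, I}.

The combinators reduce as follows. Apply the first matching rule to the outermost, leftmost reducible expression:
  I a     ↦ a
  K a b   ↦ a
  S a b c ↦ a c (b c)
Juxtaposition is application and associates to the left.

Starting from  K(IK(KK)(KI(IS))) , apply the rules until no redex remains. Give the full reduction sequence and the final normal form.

  start: K(IK(KK)(KI(IS)))
  [1] K(K(KK)(KI(IS)))
  [2] K(KK)

Answer: normal form = K(KK)  (in 2 steps)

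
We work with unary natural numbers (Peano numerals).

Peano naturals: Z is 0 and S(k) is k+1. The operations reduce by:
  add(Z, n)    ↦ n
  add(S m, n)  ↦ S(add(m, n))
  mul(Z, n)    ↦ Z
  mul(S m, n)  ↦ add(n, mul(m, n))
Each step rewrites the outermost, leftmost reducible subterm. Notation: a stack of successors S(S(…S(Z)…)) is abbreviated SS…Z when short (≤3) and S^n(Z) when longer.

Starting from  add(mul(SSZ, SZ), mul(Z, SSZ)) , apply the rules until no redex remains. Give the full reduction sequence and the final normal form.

Answer: normal form = SSZ  (in 11 steps)

Working:
  start: add(mul(SSZ, SZ), mul(Z, SSZ))
  [1] add(add(SZ, mul(SZ, SZ)), mul(Z, SSZ))
  [2] add(S(add(Z, mul(SZ, SZ))), mul(Z, SSZ))
  [3] S(add(add(Z, mul(SZ, SZ)), mul(Z, SSZ)))
  [4] S(add(mul(SZ, SZ), mul(Z, SSZ)))
  [5] S(add(add(SZ, mul(Z, SZ)), mul(Z, SSZ)))
  [6] S(add(S(add(Z, mul(Z, SZ))), mul(Z, SSZ)))
  [7] S(S(add(add(Z, mul(Z, SZ)), mul(Z, SSZ))))
  [8] S(S(add(mul(Z, SZ), mul(Z, SSZ))))
  [9] S(S(add(Z, mul(Z, SSZ))))
  [10] S(S(mul(Z, SSZ)))
  [11] SSZ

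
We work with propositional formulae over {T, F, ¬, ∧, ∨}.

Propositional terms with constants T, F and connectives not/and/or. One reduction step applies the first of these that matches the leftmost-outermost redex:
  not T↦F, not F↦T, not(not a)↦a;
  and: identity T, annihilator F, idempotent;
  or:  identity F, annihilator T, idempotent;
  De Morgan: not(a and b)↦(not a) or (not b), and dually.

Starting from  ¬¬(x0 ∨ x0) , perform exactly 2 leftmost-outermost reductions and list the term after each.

  start: ¬¬(x0 ∨ x0)
  →1  x0 ∨ x0
  →2  x0

Answer: after 2 steps: x0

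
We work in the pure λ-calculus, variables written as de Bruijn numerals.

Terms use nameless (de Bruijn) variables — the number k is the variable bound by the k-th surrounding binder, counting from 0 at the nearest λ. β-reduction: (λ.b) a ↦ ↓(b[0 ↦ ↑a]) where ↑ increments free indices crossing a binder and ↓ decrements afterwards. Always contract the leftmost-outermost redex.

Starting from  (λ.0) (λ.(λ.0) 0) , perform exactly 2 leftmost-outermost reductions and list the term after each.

Answer: after 2 steps: λ.0

Reduction:
  start: (λ.0) (λ.(λ.0) 0)
  [1] λ.(λ.0) 0
  [2] λ.0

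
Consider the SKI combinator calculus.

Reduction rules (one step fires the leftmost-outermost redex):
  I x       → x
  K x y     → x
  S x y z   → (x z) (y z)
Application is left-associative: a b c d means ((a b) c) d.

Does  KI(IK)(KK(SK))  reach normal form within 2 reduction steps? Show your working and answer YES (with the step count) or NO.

  start: KI(IK)(KK(SK))
  step 1: I(KK(SK))
  step 2: KK(SK)

Answer: NO — after 2 steps the term is KK(SK), not yet normal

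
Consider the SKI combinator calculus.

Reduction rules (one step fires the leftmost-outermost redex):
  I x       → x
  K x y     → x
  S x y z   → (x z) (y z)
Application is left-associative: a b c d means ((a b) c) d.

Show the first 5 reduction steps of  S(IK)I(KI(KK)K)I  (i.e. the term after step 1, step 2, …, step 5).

Answer: after 5 steps: KI

Reduction:
  start: S(IK)I(KI(KK)K)I
  →1  IK(KI(KK)K)(I(KI(KK)K))I
  →2  K(KI(KK)K)(I(KI(KK)K))I
  →3  KI(KK)KI
  →4  IKI
  →5  KI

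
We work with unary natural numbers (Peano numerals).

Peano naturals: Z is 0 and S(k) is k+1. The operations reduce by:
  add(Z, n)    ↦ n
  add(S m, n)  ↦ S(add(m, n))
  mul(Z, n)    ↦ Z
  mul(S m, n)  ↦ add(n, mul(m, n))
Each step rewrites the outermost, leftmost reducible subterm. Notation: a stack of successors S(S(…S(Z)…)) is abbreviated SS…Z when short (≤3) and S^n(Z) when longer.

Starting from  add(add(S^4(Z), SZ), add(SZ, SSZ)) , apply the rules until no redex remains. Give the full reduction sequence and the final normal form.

Answer: normal form = S^8(Z)  (in 13 steps)

Reduction:
  start: add(add(S^4(Z), SZ), add(SZ, SSZ))
  step 1: add(S(add(SSSZ, SZ)), add(SZ, SSZ))
  step 2: S(add(add(SSSZ, SZ), add(SZ, SSZ)))
  step 3: S(add(S(add(SSZ, SZ)), add(SZ, SSZ)))
  step 4: S(S(add(add(SSZ, SZ), add(SZ, SSZ))))
  step 5: S(S(add(S(add(SZ, SZ)), add(SZ, SSZ))))
  step 6: S(S(S(add(add(SZ, SZ), add(SZ, SSZ)))))
  step 7: S(S(S(add(S(add(Z, SZ)), add(SZ, SSZ)))))
  step 8: S(S(S(S(add(add(Z, SZ), add(SZ, SSZ))))))
  step 9: S(S(S(S(add(SZ, add(SZ, SSZ))))))
  step 10: S(S(S(S(S(add(Z, add(SZ, SSZ)))))))
  step 11: S(S(S(S(S(add(SZ, SSZ))))))
  step 12: S(S(S(S(S(S(add(Z, SSZ)))))))
  step 13: S^8(Z)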